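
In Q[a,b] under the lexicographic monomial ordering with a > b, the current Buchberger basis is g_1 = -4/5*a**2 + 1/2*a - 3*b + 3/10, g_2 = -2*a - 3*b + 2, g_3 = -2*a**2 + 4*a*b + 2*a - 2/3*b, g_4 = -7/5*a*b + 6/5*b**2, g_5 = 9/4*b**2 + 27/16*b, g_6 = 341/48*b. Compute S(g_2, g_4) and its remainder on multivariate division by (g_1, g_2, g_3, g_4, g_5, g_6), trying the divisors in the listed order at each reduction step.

lcm(LM(g_2), LM(g_4)) = a*b.
S = (lcm/LT(g_2))·g_2 − (lcm/LT(g_4))·g_4 = 33/14*b**2 - b.
Reduce S modulo (g_1, g_2, g_3, g_4, g_5, g_6) in that order:
  leading term b**2: subtract (22/21)·g_5 from 33/14*b**2 - b → -155/56*b
  leading term b: subtract (-30/77)·g_6 from -155/56*b → 0
The remainder is 0, so this S-polynomial contributes no new basis element.

S(g_2, g_4) = 33/14*b**2 - b; remainder on division = 0.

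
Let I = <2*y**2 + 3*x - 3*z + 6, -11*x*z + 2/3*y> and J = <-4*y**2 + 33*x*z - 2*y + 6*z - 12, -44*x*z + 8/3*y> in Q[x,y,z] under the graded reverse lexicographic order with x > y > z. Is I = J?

For a fixed monomial order, each ideal has a unique reduced Gröbner basis; comparing bases decides equality.
Buchberger on the first generating set:
f_1 = 2*y**2 + 3*x - 3*z + 6, LT = y**2.
f_2 = -11*x*z + 2/3*y, LT = x*z.

The S-polynomials (S(f_1,f_2)) all reduce to 0 modulo the current basis, so we have a Gröbner basis.
Inter-reduce: drop elements whose leading term is divisible by another's, tail-reduce, and make monic.
Reduced Gröbner basis: {y**2 + 3/2*x - 3/2*z + 3, x*z - 2/33*y}.

Buchberger on the second generating set:
h_1 = -4*y**2 + 33*x*z - 2*y + 6*z - 12, LT = y**2.
h_2 = -44*x*z + 8/3*y, LT = x*z.

The S-polynomials (S(h_1,h_2)) all reduce to 0 modulo the current basis, so we have a Gröbner basis.
Inter-reduce: drop elements whose leading term is divisible by another's, tail-reduce, and make monic.
Reduced Gröbner basis: {y**2 - 3/2*z + 3, x*z - 2/33*y}.

Since the reduced bases disagree, the two ideals are not the same.

No, the ideals differ.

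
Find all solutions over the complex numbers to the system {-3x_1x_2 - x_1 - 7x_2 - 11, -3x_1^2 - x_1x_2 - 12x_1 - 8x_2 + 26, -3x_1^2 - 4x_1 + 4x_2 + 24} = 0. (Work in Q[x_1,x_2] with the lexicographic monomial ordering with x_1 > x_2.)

{(2, -1)}

Compute a lex Gröbner basis by Buchberger's algorithm.
f_1 = -3x_1x_2 - x_1 - 7x_2 - 11, LT = x_1x_2.
f_2 = -3x_1^2 - x_1x_2 - 12x_1 - 8x_2 + 26, LT = x_1^2.
f_3 = -3x_1^2 - 4x_1 + 4x_2 + 24, LT = x_1^2.

S(f_1,f_2): lcm = x_1^2x_2. S = 1/3x_1^2 - 1/3x_1x_2^2 - 5/3x_1x_2 + 11/3x_1 - 8/3x_2^2 + 26/3x_2.
  leading term x_1^2: subtract (-1/9)·f_2 from 1/3x_1^2 - 1/3x_1x_2^2 - 5/3x_1x_2 + 11/3x_1 - 8/3x_2^2 + 26/3x_2 → -1/3x_1x_2^2 - 16/9x_1x_2 + 7/3x_1 - 8/3x_2^2 + 70/9x_2 + 26/9
  leading term x_1x_2^2: subtract (1/9x_2)·f_1 from -1/3x_1x_2^2 - 16/9x_1x_2 + 7/3x_1 - 8/3x_2^2 + 70/9x_2 + 26/9 → -5/3x_1x_2 + 7/3x_1 - 17/9x_2^2 + 9x_2 + 26/9
  leading term x_1x_2: subtract (5/9)·f_1 from -5/3x_1x_2 + 7/3x_1 - 17/9x_2^2 + 9x_2 + 26/9 → 26/9x_1 - 17/9x_2^2 + 116/9x_2 + 9
  leading term x_1: no divisor's leading term divides it; move 26/9x_1 to the remainder.
  leading term x_2^2: no divisor's leading term divides it; move -17/9x_2^2 to the remainder.
  leading term x_2: no divisor's leading term divides it; move 116/9x_2 to the remainder.
  leading term 1: no divisor's leading term divides it; move 9 to the remainder.
  remainder 26/9x_1 - 17/9x_2^2 + 116/9x_2 + 9 ≠ 0; add h_4 = 26/9x_1 - 17/9x_2^2 + 116/9x_2 + 9 to the basis.

S(f_1,f_3): lcm = x_1^2x_2. S = 1/3x_1^2 + x_1x_2 + 11/3x_1 + 4/3x_2^2 + 8x_2.
  leading term x_1^2: subtract (-1/9)·f_2 from 1/3x_1^2 + x_1x_2 + 11/3x_1 + 4/3x_2^2 + 8x_2 → 8/9x_1x_2 + 7/3x_1 + 4/3x_2^2 + 64/9x_2 + 26/9
  leading term x_1x_2: subtract (-8/27)·f_1 from 8/9x_1x_2 + 7/3x_1 + 4/3x_2^2 + 64/9x_2 + 26/9 → 55/27x_1 + 4/3x_2^2 + 136/27x_2 - 10/27
  leading term x_1: subtract (55/78)·h_4 from 55/27x_1 + 4/3x_2^2 + 136/27x_2 - 10/27 → 1871/702x_2^2 - 158/39x_2 - 4715/702
  leading term x_2^2: no divisor's leading term divides it; move 1871/702x_2^2 to the remainder.
  leading term x_2: no divisor's leading term divides it; move -158/39x_2 to the remainder.
  leading term 1: no divisor's leading term divides it; move -4715/702 to the remainder.
  remainder 1871/702x_2^2 - 158/39x_2 - 4715/702 ≠ 0; add h_5 = 1871/702x_2^2 - 158/39x_2 - 4715/702 to the basis.

S(f_2,f_3): lcm = x_1^2. S = 1/3x_1x_2 + 8/3x_1 + 4x_2 - 2/3.
  leading term x_1x_2: subtract (-1/9)·f_1 from 1/3x_1x_2 + 8/3x_1 + 4x_2 - 2/3 → 23/9x_1 + 29/9x_2 - 17/9
  leading term x_1: subtract (23/26)·h_4 from 23/9x_1 + 29/9x_2 - 17/9 → 391/234x_2^2 - 319/39x_2 - 2305/234
  leading term x_2^2: subtract (1173/1871)·h_5 from 391/234x_2^2 - 319/39x_2 - 2305/234 → -31655/5613x_2 - 31655/5613
  leading term x_2: no divisor's leading term divides it; move -31655/5613x_2 to the remainder.
  leading term 1: no divisor's leading term divides it; move -31655/5613 to the remainder.
  remainder -31655/5613x_2 - 31655/5613 ≠ 0; add h_6 = -31655/5613x_2 - 31655/5613 to the basis.

The other S-polynomials (S(f_1,h_4), S(f_2,h_4), S(f_3,h_4), S(f_1,h_5), S(f_2,h_5), S(f_3,h_5), S(h_4,h_5), S(f_1,h_6), S(f_2,h_6), S(f_3,h_6), S(h_4,h_6), S(h_5,h_6)) all reduce to 0 modulo the current basis, so we have a Gröbner basis.
Inter-reduce: drop elements whose leading term is divisible by another's, tail-reduce, and make monic.
Reduced Gröbner basis: {x_1 - 2, x_2 + 1}.

The lex basis is triangular: the last element involves only x_2. Solving x_2 + 1 = 0 gives x_2 ∈ {-1}; substituting each value into the earlier elements determines the remaining variables.
  x_2 = -1: the earlier basis element becomes x_1 - 2 = 0, giving x_1 = 2 — point (2, -1).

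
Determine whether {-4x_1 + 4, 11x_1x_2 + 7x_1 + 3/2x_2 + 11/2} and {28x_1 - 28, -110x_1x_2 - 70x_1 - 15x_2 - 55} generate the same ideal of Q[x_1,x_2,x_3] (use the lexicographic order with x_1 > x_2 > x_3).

Equality of ideals is decidable: compute both reduced Gröbner bases (unique for the ordering) and check whether they agree.
Buchberger on the first generating set:
f_1 = -4x_1 + 4, LT = x_1.
f_2 = 11x_1x_2 + 7x_1 + 3/2x_2 + 11/2, LT = x_1x_2.

S(f_1,f_2): lcm = x_1x_2. S = -7/11x_1 - 25/22x_2 - 1/2.
  reduce S modulo (f_1, f_2):
  remainder -25/22x_2 - 25/22 ≠ 0; add g_3 = -25/22x_2 - 25/22 to the basis.

The other S-polynomials (S(f_1,g_3), S(f_2,g_3)) all reduce to 0 modulo the current basis, so we have a Gröbner basis.
Inter-reduce: drop elements whose leading term is divisible by another's, tail-reduce, and make monic.
Reduced Gröbner basis: {x_1 - 1, x_2 + 1}.

Buchberger on the second generating set:
h_1 = 28x_1 - 28, LT = x_1.
h_2 = -110x_1x_2 - 70x_1 - 15x_2 - 55, LT = x_1x_2.

S(h_1,h_2): lcm = x_1x_2. S = -7/11x_1 - 25/22x_2 - 1/2.
  reduce S modulo (h_1, h_2):
  remainder -25/22x_2 - 25/22 ≠ 0; add k_3 = -25/22x_2 - 25/22 to the basis.

The other S-polynomials (S(h_1,k_3), S(h_2,k_3)) all reduce to 0 modulo the current basis, so we have a Gröbner basis.
Inter-reduce: drop elements whose leading term is divisible by another's, tail-reduce, and make monic.
Reduced Gröbner basis: {x_1 - 1, x_2 + 1}.

These coincide, so the ideals are equal.
The same test decides containment: I ⊆ J iff every generator of I reduces to 0 modulo a Gröbner basis of J.

Yes, the ideals are equal.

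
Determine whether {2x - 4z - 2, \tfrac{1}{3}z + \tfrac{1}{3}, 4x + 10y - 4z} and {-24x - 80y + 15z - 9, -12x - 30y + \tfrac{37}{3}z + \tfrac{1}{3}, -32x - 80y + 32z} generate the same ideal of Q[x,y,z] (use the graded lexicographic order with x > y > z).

Yes, the ideals are equal.

Two ideals are equal iff their reduced Gröbner bases coincide (the reduced basis is unique for a fixed ordering).
Buchberger on the first generating set:
f_1 = 2x - 4z - 2, LT = x.
f_2 = \tfrac{1}{3}z + \tfrac{1}{3}, LT = z.
f_3 = 4x + 10y - 4z, LT = x.

S(f_1,f_2): leading monomials are coprime, so the S-polynomial reduces to 0 (Buchberger's first criterion).
S(f_1,f_3): lcm = x. S = -\tfrac{5}{2}y - z - 1.
  leading term y: no divisor's leading term divides it; move -\tfrac{5}{2}y to the remainder.
  leading term z: subtract (-3)·f_2 from -z - 1 → 0
  remainder -\tfrac{5}{2}y ≠ 0; add g_4 = -\tfrac{5}{2}y to the basis.

S(f_2,f_3): leading monomials are coprime, so the S-polynomial reduces to 0 (Buchberger's first criterion).
S(f_1,g_4): leading monomials are coprime, so the S-polynomial reduces to 0 (Buchberger's first criterion).
S(f_2,g_4): leading monomials are coprime, so the S-polynomial reduces to 0 (Buchberger's first criterion).
S(f_3,g_4): leading monomials are coprime, so the S-polynomial reduces to 0 (Buchberger's first criterion).
Every S-polynomial of the final basis reduces to 0, so we have a Gröbner basis.
Inter-reduce: drop elements whose leading term is divisible by another's, tail-reduce, and make monic.
Reduced Gröbner basis: {x + 1, y, z + 1}.

Buchberger on the second generating set:
h_1 = -24x - 80y + 15z - 9, LT = x.
h_2 = -12x - 30y + \tfrac{37}{3}z + \tfrac{1}{3}, LT = x.
h_3 = -32x - 80y + 32z, LT = x.

S(h_1,h_2): lcm = x. S = \tfrac{5}{6}y + \tfrac{29}{72}z + \tfrac{29}{72}.
  leading term y: no divisor's leading term divides it; move \tfrac{5}{6}y to the remainder.
  leading term z: no divisor's leading term divides it; move \tfrac{29}{72}z to the remainder.
  leading term 1: no divisor's leading term divides it; move \tfrac{29}{72} to the remainder.
  remainder \tfrac{5}{6}y + \tfrac{29}{72}z + \tfrac{29}{72} ≠ 0; add k_4 = \tfrac{5}{6}y + \tfrac{29}{72}z + \tfrac{29}{72} to the basis.

S(h_1,h_3): lcm = x. S = \tfrac{5}{6}y + \tfrac{3}{8}z + \tfrac{3}{8}.
  leading term y: subtract (1)·k_4 from \tfrac{5}{6}y + \tfrac{3}{8}z + \tfrac{3}{8} → -\tfrac{1}{36}z - \tfrac{1}{36}
  leading term z: no divisor's leading term divides it; move -\tfrac{1}{36}z to the remainder.
  leading term 1: no divisor's leading term divides it; move -\tfrac{1}{36} to the remainder.
  remainder -\tfrac{1}{36}z - \tfrac{1}{36} ≠ 0; add k_5 = -\tfrac{1}{36}z - \tfrac{1}{36} to the basis.

S(h_2,h_3): lcm = x. S = -\tfrac{1}{36}z - \tfrac{1}{36}.
  leading term z: subtract (1)·k_5 from -\tfrac{1}{36}z - \tfrac{1}{36} → 0
  remainder 0.

S(h_1,k_4): leading monomials are coprime, so the S-polynomial reduces to 0 (Buchberger's first criterion).
S(h_2,k_4): leading monomials are coprime, so the S-polynomial reduces to 0 (Buchberger's first criterion).
S(h_3,k_4): leading monomials are coprime, so the S-polynomial reduces to 0 (Buchberger's first criterion).
S(h_1,k_5): leading monomials are coprime, so the S-polynomial reduces to 0 (Buchberger's first criterion).
S(h_2,k_5): leading monomials are coprime, so the S-polynomial reduces to 0 (Buchberger's first criterion).
S(h_3,k_5): leading monomials are coprime, so the S-polynomial reduces to 0 (Buchberger's first criterion).
S(k_4,k_5): leading monomials are coprime, so the S-polynomial reduces to 0 (Buchberger's first criterion).
Every S-polynomial of the final basis reduces to 0, so we have a Gröbner basis.
Inter-reduce: drop elements whose leading term is divisible by another's, tail-reduce, and make monic.
Reduced Gröbner basis: {x + 1, y, z + 1}.

Same reduced basis, so the two generating sets span the same ideal.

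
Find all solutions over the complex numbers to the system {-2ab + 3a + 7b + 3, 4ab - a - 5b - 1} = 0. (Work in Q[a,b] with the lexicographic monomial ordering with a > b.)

{(4/5, -1), (-1, 0)}

Compute a lex Gröbner basis by Buchberger's algorithm.
f_1 = -2ab + 3a + 7b + 3, LT = ab.
f_2 = 4ab - a - 5b - 1, LT = ab.

S(f_1,f_2): lcm = ab. S = -5/4a - 9/4b - 5/4.
  leading term a: no divisor's leading term divides it; move -5/4a to the remainder.
  leading term b: no divisor's leading term divides it; move -9/4b to the remainder.
  leading term 1: no divisor's leading term divides it; move -5/4 to the remainder.
  remainder -5/4a - 9/4b - 5/4 ≠ 0; add h_3 = -5/4a - 9/4b - 5/4 to the basis.

S(f_1,h_3): lcm = ab. S = -3/2a - 9/5b^2 - 9/2b - 3/2.
  leading term a: subtract (6/5)·h_3 from -3/2a - 9/5b^2 - 9/2b - 3/2 → -9/5b^2 - 9/5b
  leading term b^2: no divisor's leading term divides it; move -9/5b^2 to the remainder.
  leading term b: no divisor's leading term divides it; move -9/5b to the remainder.
  remainder -9/5b^2 - 9/5b ≠ 0; add h_4 = -9/5b^2 - 9/5b to the basis.

The other S-polynomials (S(f_2,h_3), S(f_1,h_4), S(f_2,h_4), S(h_3,h_4)) all reduce to 0 modulo the current basis, so we have a Gröbner basis.
Inter-reduce: drop elements whose leading term is divisible by another's, tail-reduce, and make monic.
Reduced Gröbner basis: {a + 9/5b + 1, b^2 + b}.

From the last basis element, b^2 + b = 0, so b takes values in {-1, 0}. Each choice, substituted upward through the basis, yields the corresponding point(s) of the solution set.
  b = -1: the earlier basis element becomes a - 4/5 = 0, giving a = 4/5 — point (4/5, -1).
  b = 0: the earlier basis element becomes a + 1 = 0, giving a = -1 — point (-1, 0).
Check: every point annihilates each of the original generators.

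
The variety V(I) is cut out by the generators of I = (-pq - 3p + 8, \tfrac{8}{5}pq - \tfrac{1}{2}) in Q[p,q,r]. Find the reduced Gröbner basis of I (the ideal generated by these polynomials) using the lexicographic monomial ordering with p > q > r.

f_1 = -pq - 3p + 8, LT = pq.
f_2 = \tfrac{8}{5}pq - \tfrac{1}{2}, LT = pq.

S(f_1,f_2): lcm = pq. S = 3p - \tfrac{123}{16}.
  reduce S modulo (f_1, f_2):
  remainder 3p - \tfrac{123}{16} ≠ 0; add g_3 = 3p - \tfrac{123}{16} to the basis.

S(f_1,g_3): lcm = pq. S = 3p + \tfrac{41}{16}q - 8.
  reduce S modulo (f_1, f_2, g_3):
  remainder \tfrac{41}{16}q - \tfrac{5}{16} ≠ 0; add g_4 = \tfrac{41}{16}q - \tfrac{5}{16} to the basis.

The other S-polynomials (S(f_2,g_3), S(f_1,g_4), S(f_2,g_4), S(g_3,g_4)) all reduce to 0 modulo the current basis, so we have a Gröbner basis.
Inter-reduce: drop elements whose leading term is divisible by another's, tail-reduce, and make monic.

G = {p - \tfrac{41}{16}, q - \tfrac{5}{41}}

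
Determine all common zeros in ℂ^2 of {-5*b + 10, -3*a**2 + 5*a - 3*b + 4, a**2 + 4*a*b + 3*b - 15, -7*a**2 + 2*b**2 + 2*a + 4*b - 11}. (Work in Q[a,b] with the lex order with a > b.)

{(1, 2)}

Compute a lex Gröbner basis by Buchberger's algorithm.
f_1 = -5*b + 10, LT = b.
f_2 = -3*a**2 + 5*a - 3*b + 4, LT = a**2.
f_3 = a**2 + 4*a*b + 3*b - 15, LT = a**2.
f_4 = -7*a**2 + 2*a + 2*b**2 + 4*b - 11, LT = a**2.

S(f_2,f_3): lcm = a**2. S = -4*a*b - 5/3*a - 2*b + 41/3.
  reduce S modulo (f_1, f_2, f_3, f_4):
  remainder -29/3*a + 29/3 ≠ 0; add h_5 = -29/3*a + 29/3 to the basis.

The other S-polynomials (S(f_1,f_2), S(f_1,f_3), S(f_1,f_4), S(f_2,f_4), S(f_3,f_4), S(f_1,h_5), S(f_2,h_5), S(f_3,h_5), S(f_4,h_5)) all reduce to 0 modulo the current basis, so we have a Gröbner basis.
Inter-reduce: drop elements whose leading term is divisible by another's, tail-reduce, and make monic.
Reduced Gröbner basis: {a - 1, b - 2}.

Since the basis is lex-ordered, b - 2 is univariate in b. Its roots are {2}. Back-substituting each root into the other basis elements fixes the other coordinates.
  b = 2: the earlier basis element becomes a - 1 = 0, giving a = 1 — point (1, 2).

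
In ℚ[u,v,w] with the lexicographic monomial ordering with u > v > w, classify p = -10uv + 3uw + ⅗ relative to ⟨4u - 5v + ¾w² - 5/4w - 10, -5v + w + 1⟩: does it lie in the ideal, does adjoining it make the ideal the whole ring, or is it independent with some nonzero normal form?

First compute the reduced Gröbner basis of I by Buchberger's algorithm.
f_1 = 4u - 5v + ¾w² - 5/4w - 10, LT = u.
f_2 = -5v + w + 1, LT = v.

The S-polynomials (S(f_1,f_2)) all reduce to 0 modulo the current basis, so we have a Gröbner basis.
Inter-reduce: drop elements whose leading term is divisible by another's, tail-reduce, and make monic.
Reduced Gröbner basis: {u + 3/16w² - 9/16w - 11/4, v - ⅕w - ⅕}.
Label its elements g_1 = u + 3/16w² - 9/16w - 11/4, g_2 = v - ⅕w - ⅕.

Reduce p = -10uv + 3uw + ⅗ modulo G:
  leading term uv: subtract (-10v)·g_1 from -10uv + 3uw + ⅗ → 3uw + 15/8vw² - 45/8vw - 55/2v + ⅗
  leading term uw: subtract (3w)·g_1 from 3uw + 15/8vw² - 45/8vw - 55/2v + ⅗ → 15/8vw² - 45/8vw - 55/2v - 9/16w³ + 27/16w² + 33/4w + ⅗
  leading term vw²: subtract (15/8w²)·g_2 from 15/8vw² - 45/8vw - 55/2v - 9/16w³ + 27/16w² + 33/4w + ⅗ → -45/8vw - 55/2v - 3/16w³ + 33/16w² + 33/4w + ⅗
  leading term vw: subtract (-45/8w)·g_2 from -45/8vw - 55/2v - 3/16w³ + 33/16w² + 33/4w + ⅗ → -55/2v - 3/16w³ + 15/16w² + 57/8w + ⅗
  leading term v: subtract (-55/2)·g_2 from -55/2v - 3/16w³ + 15/16w² + 57/8w + ⅗ → -3/16w³ + 15/16w² + 13/8w - 49/10
  leading term w³: no divisor's leading term divides it; move -3/16w³ to the remainder.
  leading term w²: no divisor's leading term divides it; move 15/16w² to the remainder.
  leading term w: no divisor's leading term divides it; move 13/8w to the remainder.
  leading term 1: no divisor's leading term divides it; move -49/10 to the remainder.
  normal form = -3/16w³ + 15/16w² + 13/8w - 49/10.
The normal form is nonzero, so p ∉ I. Since p minus its normal form lies in I, I + (p) = I + (r) where r = -3/16w³ + 15/16w² + 13/8w - 49/10; decide whether this ideal is the whole ring.
Run Buchberger on G together with r (pairs among the g_i already reduce to 0 since G is a Gröbner basis):
g_1 = u + 3/16w² - 9/16w - 11/4, LT = u.
g_2 = v - ⅕w - ⅕, LT = v.
r = -3/16w³ + 15/16w² + 13/8w - 49/10, LT = w³.

The S-polynomials (S(g_1,g_2), S(g_1,r), S(g_2,r)) all reduce to 0 modulo the current basis, so we have a Gröbner basis.
Inter-reduce: drop elements whose leading term is divisible by another's, tail-reduce, and make monic.
Reduced Gröbner basis: {u + 3/16w² - 9/16w - 11/4, v - ⅕w - ⅕, w³ - 5w² - 26/3w + 392/15}.
The reduced Gröbner basis of I + (p) is {u + 3/16w² - 9/16w - 11/4, v - ⅕w - ⅕, w³ - 5w² - 26/3w + 392/15} ≠ {1}, a proper ideal, so the enlarged system stays consistent: p is independent of I, with normal form -3/16w³ + 15/16w² + 13/8w - 49/10.

-10uv + 3uw + ⅗ is independent of I; its normal form modulo I is -3/16w³ + 15/16w² + 13/8w - 49/10.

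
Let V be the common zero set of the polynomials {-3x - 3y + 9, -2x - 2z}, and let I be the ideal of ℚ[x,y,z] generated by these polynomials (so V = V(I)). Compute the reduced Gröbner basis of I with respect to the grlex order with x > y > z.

G = {x + z, y - z - 3}

f_1 = -3x - 3y + 9, LT = x.
f_2 = -2x - 2z, LT = x.

S(f_1,f_2): lcm = x. S = y - z - 3.
  leading term y: no divisor's leading term divides it; move y to the remainder.
  leading term z: no divisor's leading term divides it; move -z to the remainder.
  leading term 1: no divisor's leading term divides it; move -3 to the remainder.
  remainder y - z - 3 ≠ 0; add g_3 = y - z - 3 to the basis.

The other S-polynomials (S(f_1,g_3), S(f_2,g_3)) all reduce to 0 modulo the current basis, so we have a Gröbner basis.
Inter-reduce: drop elements whose leading term is divisible by another's, tail-reduce, and make monic.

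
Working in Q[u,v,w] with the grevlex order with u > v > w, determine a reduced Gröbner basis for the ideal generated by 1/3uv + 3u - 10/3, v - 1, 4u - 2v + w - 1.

G = {u - 1, v - 1, w + 1}

This is the nonlinear analogue of row-reducing a linear system.

f_1 = 1/3uv + 3u - 10/3, LT = uv.
f_2 = v - 1, LT = v.
f_3 = 4u - 2v + w - 1, LT = u.

S(f_1,f_2): lcm = uv. S = 10u - 10.
  leading term u: subtract (5/2)·f_3 from 10u - 10 → 5v - 5/2w - 15/2
  leading term v: subtract (5)·f_2 from 5v - 5/2w - 15/2 → -5/2w - 5/2
  leading term w: no divisor's leading term divides it; move -5/2w to the remainder.
  leading term 1: no divisor's leading term divides it; move -5/2 to the remainder.
  remainder -5/2w - 5/2 ≠ 0; add g_4 = -5/2w - 5/2 to the basis.

The other S-polynomials (S(f_1,f_3), S(f_2,f_3), S(f_1,g_4), S(f_2,g_4), S(f_3,g_4)) all reduce to 0 modulo the current basis, so we have a Gröbner basis.
Inter-reduce: drop elements whose leading term is divisible by another's, tail-reduce, and make monic.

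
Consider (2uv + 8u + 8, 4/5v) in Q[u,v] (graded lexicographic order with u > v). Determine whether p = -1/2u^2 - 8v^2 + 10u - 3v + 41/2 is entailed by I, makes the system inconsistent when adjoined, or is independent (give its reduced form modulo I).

First compute the reduced Gröbner basis of I by Buchberger's algorithm.
f_1 = 2uv + 8u + 8, LT = uv.
f_2 = 4/5v, LT = v.

S(f_1,f_2): lcm = uv. S = 4u + 4.
  reduce S modulo (f_1, f_2):
  remainder 4u + 4 ≠ 0; add h_3 = 4u + 4 to the basis.

The other S-polynomials (S(f_1,h_3), S(f_2,h_3)) all reduce to 0 modulo the current basis, so we have a Gröbner basis.
Inter-reduce: drop elements whose leading term is divisible by another's, tail-reduce, and make monic.
Reduced Gröbner basis: {u + 1, v}.
Label its elements g_1 = u + 1, g_2 = v.

Reduce p = -1/2u^2 - 8v^2 + 10u - 3v + 41/2 modulo G:
  leading term u^2: subtract (-1/2u)·g_1 from -1/2u^2 - 8v^2 + 10u - 3v + 41/2 → -8v^2 + 21/2u - 3v + 41/2
  leading term v^2: subtract (-8v)·g_2 from -8v^2 + 21/2u - 3v + 41/2 → 21/2u - 3v + 41/2
  leading term u: subtract (21/2)·g_1 from 21/2u - 3v + 41/2 → -3v + 10
  leading term v: subtract (-3)·g_2 from -3v + 10 → 10
  leading term 1: no divisor's leading term divides it; move 10 to the remainder.
  normal form = 10.
The normal form is nonzero, so p ∉ I. Since p minus its normal form lies in I, I + (p) = I + (r) where r = 10; decide whether this ideal is the whole ring.
Here r = 10 is a nonzero constant, hence a unit: 1 ∈ I + (p), the Gröbner basis of I + (p) is {1}, and the enlarged system has no common solution — adjoining p is inconsistent.

Adjoining -1/2u^2 - 8v^2 + 10u - 3v + 41/2 makes the ideal the whole ring: the system is inconsistent.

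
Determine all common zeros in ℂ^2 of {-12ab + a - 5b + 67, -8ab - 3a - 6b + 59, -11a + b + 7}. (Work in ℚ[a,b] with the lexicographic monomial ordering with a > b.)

{(1, 4)}

Compute a lex Gröbner basis by Buchberger's algorithm.
f_1 = -12ab + a - 5b + 67, LT = ab.
f_2 = -8ab - 3a - 6b + 59, LT = ab.
f_3 = -11a + b + 7, LT = a.

S(f_1,f_2): lcm = ab. S = -11/24a - ⅓b + 43/24.
  leading term a: subtract (1/24)·f_3 from -11/24a - ⅓b + 43/24 → -⅜b + 3/2
  leading term b: no divisor's leading term divides it; move -⅜b to the remainder.
  leading term 1: no divisor's leading term divides it; move 3/2 to the remainder.
  remainder -⅜b + 3/2 ≠ 0; add h_4 = -⅜b + 3/2 to the basis.

The other S-polynomials (S(f_1,f_3), S(f_2,f_3), S(f_1,h_4), S(f_2,h_4), S(f_3,h_4)) all reduce to 0 modulo the current basis, so we have a Gröbner basis.
Inter-reduce: drop elements whose leading term is divisible by another's, tail-reduce, and make monic.
Reduced Gröbner basis: {a - 1, b - 4}.

The lex basis is triangular: the last element involves only b. Solving b - 4 = 0 gives b ∈ {4}; substituting each value into the earlier elements determines the remaining variables.
  b = 4: the earlier basis element becomes a - 1 = 0, giving a = 1 — point (1, 4).
Check: every point annihilates each of the original generators.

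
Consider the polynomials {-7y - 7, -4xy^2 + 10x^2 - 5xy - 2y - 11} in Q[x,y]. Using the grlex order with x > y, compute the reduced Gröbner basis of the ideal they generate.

f_1 = -7y - 7, LT = y.
f_2 = -4xy^2 + 10x^2 - 5xy - 2y - 11, LT = xy^2.

S(f_1,f_2): lcm = xy^2. S = 5/2x^2 - 1/4xy - 1/2y - 11/4.
  leading term x^2: no divisor's leading term divides it; move 5/2x^2 to the remainder.
  leading term xy: subtract (1/28x)·f_1 from -1/4xy - 1/2y - 11/4 → 1/4x - 1/2y - 11/4
  leading term x: no divisor's leading term divides it; move 1/4x to the remainder.
  leading term y: subtract (1/14)·f_1 from -1/2y - 11/4 → -9/4
  leading term 1: no divisor's leading term divides it; move -9/4 to the remainder.
  remainder 5/2x^2 + 1/4x - 9/4 ≠ 0; add g_3 = 5/2x^2 + 1/4x - 9/4 to the basis.

The other S-polynomials (S(f_1,g_3), S(f_2,g_3)) all reduce to 0 modulo the current basis, so we have a Gröbner basis.
Inter-reduce: drop elements whose leading term is divisible by another's, tail-reduce, and make monic.

G = {x^2 + 1/10x - 9/10, y + 1}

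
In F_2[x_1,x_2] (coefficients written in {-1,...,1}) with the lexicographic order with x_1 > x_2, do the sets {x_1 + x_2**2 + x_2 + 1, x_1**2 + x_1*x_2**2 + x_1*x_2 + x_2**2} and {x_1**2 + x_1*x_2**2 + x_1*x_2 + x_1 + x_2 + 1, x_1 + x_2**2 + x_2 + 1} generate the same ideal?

Equality of ideals is decidable: compute both reduced Gröbner bases (unique for the ordering) and check whether they agree.
Buchberger on the first generating set:
f_1 = x_1 + x_2**2 + x_2 + 1, LT = x_1.
f_2 = x_1**2 + x_1*x_2**2 + x_1*x_2 + x_2**2, LT = x_1**2.

S(f_1,f_2): lcm = x_1**2. S = x_1 + x_2**2.
  leading term x_1: subtract (1)·f_1 from x_1 + x_2**2 → x_2 + 1
  leading term x_2: no divisor's leading term divides it; move x_2 to the remainder.
  leading term 1: no divisor's leading term divides it; move 1 to the remainder.
  remainder x_2 + 1 ≠ 0; add g_3 = x_2 + 1 to the basis.

The other S-polynomials (S(f_1,g_3), S(f_2,g_3)) all reduce to 0 modulo the current basis, so we have a Gröbner basis.
Inter-reduce: drop elements whose leading term is divisible by another's, tail-reduce, and make monic.
Reduced Gröbner basis: {x_1 + 1, x_2 + 1}.

Buchberger on the second generating set:
h_1 = x_1**2 + x_1*x_2**2 + x_1*x_2 + x_1 + x_2 + 1, LT = x_1**2.
h_2 = x_1 + x_2**2 + x_2 + 1, LT = x_1.

S(h_1,h_2): lcm = x_1**2. S = x_2 + 1.
  leading term x_2: no divisor's leading term divides it; move x_2 to the remainder.
  leading term 1: no divisor's leading term divides it; move 1 to the remainder.
  remainder x_2 + 1 ≠ 0; add k_3 = x_2 + 1 to the basis.

The other S-polynomials (S(h_1,k_3), S(h_2,k_3)) all reduce to 0 modulo the current basis, so we have a Gröbner basis.
Inter-reduce: drop elements whose leading term is divisible by another's, tail-reduce, and make monic.
Reduced Gröbner basis: {x_1 + 1, x_2 + 1}.

These coincide, so the ideals are equal.

Yes, the ideals are equal.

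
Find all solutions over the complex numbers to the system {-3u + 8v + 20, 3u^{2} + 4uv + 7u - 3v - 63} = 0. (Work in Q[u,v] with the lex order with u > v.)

Compute a lex Gröbner basis by Buchberger's algorithm.
f_1 = -3u + 8v + 20, LT = u.
f_2 = 3u^{2} + 4uv + 7u - 3v - 63, LT = u^{2}.

S(f_1,f_2): lcm = u^{2}. S = -4uv - 9u + v + 21.
  reduce S modulo (f_1, f_2):
  remainder -\tfrac{32}{3}v^{2} - \tfrac{149}{3}v - 39 ≠ 0; add h_3 = -\tfrac{32}{3}v^{2} - \tfrac{149}{3}v - 39 to the basis.

The other S-polynomials (S(f_1,h_3), S(f_2,h_3)) all reduce to 0 modulo the current basis, so we have a Gröbner basis.
Inter-reduce: drop elements whose leading term is divisible by another's, tail-reduce, and make monic.
Reduced Gröbner basis: {u - \tfrac{8}{3}v - \tfrac{20}{3}, v^{2} + \tfrac{149}{32}v + \tfrac{117}{32}}.

From the last basis element, v^{2} + \tfrac{149}{32}v + \tfrac{117}{32} = 0, so v takes values in {-117/32, -1}. Each choice, substituted upward through the basis, yields the corresponding point(s) of the solution set.
  v = -117/32: the earlier basis element becomes u + \tfrac{37}{12} = 0, giving u = -37/12 — point (-37/12, -117/32).
  v = -1: the earlier basis element becomes u - 4 = 0, giving u = 4 — point (4, -1).
Zero-dimensionality of the ideal guarantees finitely many solutions over ℂ.

{(-37/12, -117/32), (4, -1)}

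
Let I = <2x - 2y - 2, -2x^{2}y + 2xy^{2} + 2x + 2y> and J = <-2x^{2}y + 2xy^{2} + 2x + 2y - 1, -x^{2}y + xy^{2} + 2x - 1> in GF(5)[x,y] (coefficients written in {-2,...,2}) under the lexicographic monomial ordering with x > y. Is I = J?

Since reduced Gröbner bases are canonical representatives of ideals under a given ordering, it suffices to compute and compare them.
Buchberger on the first generating set:
f_1 = 2x - 2y - 2, LT = x.
f_2 = -2x^{2}y + 2xy^{2} + 2x + 2y, LT = x^{2}y.

S(f_1,f_2): lcm = x^{2}y. S = -xy + x + y.
  leading term xy: subtract (2y)·f_1 from -xy + x + y → x - y^{2}
  leading term x: subtract (-2)·f_1 from x - y^{2} → -y^{2} + y + 1
  leading term y^{2}: no divisor's leading term divides it; move -y^{2} to the remainder.
  leading term y: no divisor's leading term divides it; move y to the remainder.
  leading term 1: no divisor's leading term divides it; move 1 to the remainder.
  remainder -y^{2} + y + 1 ≠ 0; add g_3 = -y^{2} + y + 1 to the basis.

S(f_1,g_3): leading monomials are coprime, so the S-polynomial reduces to 0 (Buchberger's first criterion).
S(f_2,g_3): lcm = x^{2}y^{2}. S = x^{2}y + x^{2} - xy^{3} - xy - y^{2}.
  leading term x^{2}y: subtract (-2xy)·f_1 from x^{2}y + x^{2} - xy^{3} - xy - y^{2} → x^{2} - xy^{3} + xy^{2} - y^{2}
  leading term x^{2}: subtract (-2x)·f_1 from x^{2} - xy^{3} + xy^{2} - y^{2} → -xy^{3} + xy^{2} + xy + x - y^{2}
  leading term xy^{3}: subtract (2y^{3})·f_1 from -xy^{3} + xy^{2} + xy + x - y^{2} → xy^{2} + xy + x - y^{4} - y^{3} - y^{2}
  leading term xy^{2}: subtract (-2y^{2})·f_1 from xy^{2} + xy + x - y^{4} - y^{3} - y^{2} → xy + x - y^{4}
  leading term xy: subtract (-2y)·f_1 from xy + x - y^{4} → x - y^{4} + y^{2} + y
  leading term x: subtract (-2)·f_1 from x - y^{4} + y^{2} + y → -y^{4} + y^{2} + 2y + 1
  leading term y^{4}: subtract (y^{2})·g_3 from -y^{4} + y^{2} + 2y + 1 → -y^{3} + 2y + 1
  leading term y^{3}: subtract (y)·g_3 from -y^{3} + 2y + 1 → -y^{2} + y + 1
  leading term y^{2}: subtract (1)·g_3 from -y^{2} + y + 1 → 0
  remainder 0.

Every S-polynomial of the final basis reduces to 0, so we have a Gröbner basis.
Inter-reduce: drop elements whose leading term is divisible by another's, tail-reduce, and make monic.
Reduced Gröbner basis: {x - y - 1, y^{2} - y - 1}.

Buchberger on the second generating set:
h_1 = -2x^{2}y + 2xy^{2} + 2x + 2y - 1, LT = x^{2}y.
h_2 = -x^{2}y + xy^{2} + 2x - 1, LT = x^{2}y.

S(h_1,h_2): lcm = x^{2}y. S = x - y + 2.
  leading term x: no divisor's leading term divides it; move x to the remainder.
  leading term y: no divisor's leading term divides it; move -y to the remainder.
  leading term 1: no divisor's leading term divides it; move 2 to the remainder.
  remainder x - y + 2 ≠ 0; add k_3 = x - y + 2 to the basis.

S(h_1,k_3): lcm = x^{2}y. S = -2xy - x - y - 2.
  leading term xy: subtract (-2y)·k_3 from -2xy - x - y - 2 → -x - 2y^{2} - 2y - 2
  leading term x: subtract (-1)·k_3 from -x - 2y^{2} - 2y - 2 → -2y^{2} + 2y
  leading term y^{2}: no divisor's leading term divides it; move -2y^{2} to the remainder.
  leading term y: no divisor's leading term divides it; move 2y to the remainder.
  remainder -2y^{2} + 2y ≠ 0; add k_4 = -2y^{2} + 2y to the basis.

S(h_2,k_3): lcm = x^{2}y. S = -2xy - 2x + 1.
  leading term xy: subtract (-2y)·k_3 from -2xy - 2x + 1 → -2x - 2y^{2} - y + 1
  leading term x: subtract (-2)·k_3 from -2x - 2y^{2} - y + 1 → -2y^{2} + 2y
  leading term y^{2}: subtract (1)·k_4 from -2y^{2} + 2y → 0
  remainder 0.

S(h_1,k_4): lcm = x^{2}y^{2}. S = x^{2}y - xy^{3} - xy - y^{2} - 2y.
  leading term x^{2}y: subtract (2)·h_1 from x^{2}y - xy^{3} - xy - y^{2} - 2y → -xy^{3} + xy^{2} - xy + x - y^{2} - y + 2
  leading term xy^{3}: subtract (-y^{3})·k_3 from -xy^{3} + xy^{2} - xy + x - y^{2} - y + 2 → xy^{2} - xy + x - y^{4} + 2y^{3} - y^{2} - y + 2
  leading term xy^{2}: subtract (y^{2})·k_3 from xy^{2} - xy + x - y^{4} + 2y^{3} - y^{2} - y + 2 → -xy + x - y^{4} - 2y^{3} + 2y^{2} - y + 2
  leading term xy: subtract (-y)·k_3 from -xy + x - y^{4} - 2y^{3} + 2y^{2} - y + 2 → x - y^{4} - 2y^{3} + y^{2} + y + 2
  leading term x: subtract (1)·k_3 from x - y^{4} - 2y^{3} + y^{2} + y + 2 → -y^{4} - 2y^{3} + y^{2} + 2y
  leading term y^{4}: subtract (-2y^{2})·k_4 from -y^{4} - 2y^{3} + y^{2} + 2y → 2y^{3} + y^{2} + 2y
  leading term y^{3}: subtract (-y)·k_4 from 2y^{3} + y^{2} + 2y → -2y^{2} + 2y
  leading term y^{2}: subtract (1)·k_4 from -2y^{2} + 2y → 0
  remainder 0.

S(h_2,k_4): lcm = x^{2}y^{2}. S = x^{2}y - xy^{3} - 2xy + y.
  leading term x^{2}y: subtract (2)·h_1 from x^{2}y - xy^{3} - 2xy + y → -xy^{3} + xy^{2} - 2xy + x + 2y + 2
  leading term xy^{3}: subtract (-y^{3})·k_3 from -xy^{3} + xy^{2} - 2xy + x + 2y + 2 → xy^{2} - 2xy + x - y^{4} + 2y^{3} + 2y + 2
  leading term xy^{2}: subtract (y^{2})·k_3 from xy^{2} - 2xy + x - y^{4} + 2y^{3} + 2y + 2 → -2xy + x - y^{4} - 2y^{3} - 2y^{2} + 2y + 2
  leading term xy: subtract (-2y)·k_3 from -2xy + x - y^{4} - 2y^{3} - 2y^{2} + 2y + 2 → x - y^{4} - 2y^{3} + y^{2} + y + 2
  leading term x: subtract (1)·k_3 from x - y^{4} - 2y^{3} + y^{2} + y + 2 → -y^{4} - 2y^{3} + y^{2} + 2y
  leading term y^{4}: subtract (-2y^{2})·k_4 from -y^{4} - 2y^{3} + y^{2} + 2y → 2y^{3} + y^{2} + 2y
  leading term y^{3}: subtract (-y)·k_4 from 2y^{3} + y^{2} + 2y → -2y^{2} + 2y
  leading term y^{2}: subtract (1)·k_4 from -2y^{2} + 2y → 0
  remainder 0.

S(k_3,k_4): leading monomials are coprime, so the S-polynomial reduces to 0 (Buchberger's first criterion).
Every S-polynomial of the final basis reduces to 0, so we have a Gröbner basis.
Inter-reduce: drop elements whose leading term is divisible by another's, tail-reduce, and make monic.
Reduced Gröbner basis: {x - y + 2, y^{2} - y}.

The bases are distinct; the ideals are different.

No, the ideals differ.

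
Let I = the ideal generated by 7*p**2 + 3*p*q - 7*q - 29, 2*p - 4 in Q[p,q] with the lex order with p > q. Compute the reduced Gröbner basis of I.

G = {p - 2, q + 1}

f_1 = 7*p**2 + 3*p*q - 7*q - 29, LT = p**2.
f_2 = 2*p - 4, LT = p.

S(f_1,f_2): lcm = p**2. S = 3/7*p*q + 2*p - q - 29/7.
  leading term p*q: subtract (3/14*q)·f_2 from 3/7*p*q + 2*p - q - 29/7 → 2*p - 1/7*q - 29/7
  leading term p: subtract (1)·f_2 from 2*p - 1/7*q - 29/7 → -1/7*q - 1/7
  leading term q: no divisor's leading term divides it; move -1/7*q to the remainder.
  leading term 1: no divisor's leading term divides it; move -1/7 to the remainder.
  remainder -1/7*q - 1/7 ≠ 0; add g_3 = -1/7*q - 1/7 to the basis.

The other S-polynomials (S(f_1,g_3), S(f_2,g_3)) all reduce to 0 modulo the current basis, so we have a Gröbner basis.
Inter-reduce: drop elements whose leading term is divisible by another's, tail-reduce, and make monic.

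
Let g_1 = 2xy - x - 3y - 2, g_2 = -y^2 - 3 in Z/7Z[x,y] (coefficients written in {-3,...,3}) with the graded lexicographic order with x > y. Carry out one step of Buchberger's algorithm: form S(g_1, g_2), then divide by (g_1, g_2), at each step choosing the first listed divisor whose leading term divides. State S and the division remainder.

lcm(LM(g_1), LM(g_2)) = xy^2.
S = (lcm/LT(g_1))·g_1 − (lcm/LT(g_2))·g_2 = 3xy + 2y^2 - 3x - y.
Reduce S modulo (g_1, g_2) in that order:
  leading term xy: subtract (-2)·g_1 from 3xy + 2y^2 - 3x - y → 2y^2 + 2x + 3
  leading term y^2: subtract (-2)·g_2 from 2y^2 + 2x + 3 → 2x - 3
  leading term x: no divisor's leading term divides it; move 2x to the remainder.
  leading term 1: no divisor's leading term divides it; move -3 to the remainder.
The remainder 2x - 3 is nonzero, so it would be added as the next basis element.

S(g_1, g_2) = 3xy + 2y^2 - 3x - y; remainder on division = 2x - 3.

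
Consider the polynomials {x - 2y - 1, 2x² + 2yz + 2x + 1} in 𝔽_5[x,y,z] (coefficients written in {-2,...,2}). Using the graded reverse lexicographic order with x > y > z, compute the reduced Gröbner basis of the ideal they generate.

f_1 = x - 2y - 1, LT = x.
f_2 = 2x² + 2yz + 2x + 1, LT = x².

S(f_1,f_2): lcm = x². S = -2xy - yz - 2x + 2.
  leading term xy: subtract (-2y)·f_1 from -2xy - yz - 2x + 2 → y² - yz - 2x - 2y + 2
  leading term y²: no divisor's leading term divides it; move y² to the remainder.
  leading term yz: no divisor's leading term divides it; move -yz to the remainder.
  leading term x: subtract (-2)·f_1 from -2x - 2y + 2 → -y
  leading term y: no divisor's leading term divides it; move -y to the remainder.
  remainder y² - yz - y ≠ 0; add g_3 = y² - yz - y to the basis.

The other S-polynomials (S(f_1,g_3), S(f_2,g_3)) all reduce to 0 modulo the current basis, so we have a Gröbner basis.
Inter-reduce: drop elements whose leading term is divisible by another's, tail-reduce, and make monic.

G = {y² - yz - y, x - 2y - 1}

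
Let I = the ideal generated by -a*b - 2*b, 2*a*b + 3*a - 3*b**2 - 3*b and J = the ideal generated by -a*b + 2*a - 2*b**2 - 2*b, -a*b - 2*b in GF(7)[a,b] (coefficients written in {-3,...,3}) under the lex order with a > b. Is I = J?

Equality of ideals is decidable: compute both reduced Gröbner bases (unique for the ordering) and check whether they agree.
Buchberger on the first generating set:
f_1 = -a*b - 2*b, LT = a*b.
f_2 = 2*a*b + 3*a - 3*b**2 - 3*b, LT = a*b.

S(f_1,f_2): lcm = a*b. S = 2*a - 2*b**2.
  leading term a: no divisor's leading term divides it; move 2*a to the remainder.
  leading term b**2: no divisor's leading term divides it; move -2*b**2 to the remainder.
  remainder 2*a - 2*b**2 ≠ 0; add g_3 = 2*a - 2*b**2 to the basis.

S(f_1,g_3): lcm = a*b. S = b**3 + 2*b.
  leading term b**3: no divisor's leading term divides it; move b**3 to the remainder.
  leading term b: no divisor's leading term divides it; move 2*b to the remainder.
  remainder b**3 + 2*b ≠ 0; add g_4 = b**3 + 2*b to the basis.

The other S-polynomials (S(f_2,g_3), S(f_1,g_4), S(f_2,g_4), S(g_3,g_4)) all reduce to 0 modulo the current basis, so we have a Gröbner basis.
Inter-reduce: drop elements whose leading term is divisible by another's, tail-reduce, and make monic.
Reduced Gröbner basis: {a - b**2, b**3 + 2*b}.

Buchberger on the second generating set:
h_1 = -a*b + 2*a - 2*b**2 - 2*b, LT = a*b.
h_2 = -a*b - 2*b, LT = a*b.

S(h_1,h_2): lcm = a*b. S = -2*a + 2*b**2.
  leading term a: no divisor's leading term divides it; move -2*a to the remainder.
  leading term b**2: no divisor's leading term divides it; move 2*b**2 to the remainder.
  remainder -2*a + 2*b**2 ≠ 0; add k_3 = -2*a + 2*b**2 to the basis.

S(h_1,k_3): lcm = a*b. S = -2*a + b**3 + 2*b**2 + 2*b.
  leading term a: subtract (1)·k_3 from -2*a + b**3 + 2*b**2 + 2*b → b**3 + 2*b
  leading term b**3: no divisor's leading term divides it; move b**3 to the remainder.
  leading term b: no divisor's leading term divides it; move 2*b to the remainder.
  remainder b**3 + 2*b ≠ 0; add k_4 = b**3 + 2*b to the basis.

The other S-polynomials (S(h_2,k_3), S(h_1,k_4), S(h_2,k_4), S(k_3,k_4)) all reduce to 0 modulo the current basis, so we have a Gröbner basis.
Inter-reduce: drop elements whose leading term is divisible by another's, tail-reduce, and make monic.
Reduced Gröbner basis: {a - b**2, b**3 + 2*b}.

The two bases agree; hence the ideals are identical.
The same test decides containment: I ⊆ J iff every generator of I reduces to 0 modulo a Gröbner basis of J.

Yes, the ideals are equal.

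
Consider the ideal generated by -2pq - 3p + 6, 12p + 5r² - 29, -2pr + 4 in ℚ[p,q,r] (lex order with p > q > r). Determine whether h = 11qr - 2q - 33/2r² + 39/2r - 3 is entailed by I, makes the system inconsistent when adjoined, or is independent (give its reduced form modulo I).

First compute the reduced Gröbner basis of I by Buchberger's algorithm.
f_1 = -2pq - 3p + 6, LT = pq.
f_2 = 12p + 5r² - 29, LT = p.
f_3 = -2pr + 4, LT = pr.

S(f_1,f_2): lcm = pq. S = 3/2p - 5/12qr² + 29/12q - 3.
  leading term p: subtract (⅛)·f_2 from 3/2p - 5/12qr² + 29/12q - 3 → -5/12qr² + 29/12q - ⅝r² + ⅝
  leading term qr²: no divisor's leading term divides it; move -5/12qr² to the remainder.
  leading term q: no divisor's leading term divides it; move 29/12q to the remainder.
  leading term r²: no divisor's leading term divides it; move -⅝r² to the remainder.
  leading term 1: no divisor's leading term divides it; move ⅝ to the remainder.
  remainder -5/12qr² + 29/12q - ⅝r² + ⅝ ≠ 0; add k_4 = -5/12qr² + 29/12q - ⅝r² + ⅝ to the basis.

S(f_1,f_3): lcm = pqr. S = 3/2pr + 2q - 3r.
  leading term pr: subtract (⅛r)·f_2 from 3/2pr + 2q - 3r → 2q - ⅝r³ + ⅝r
  leading term q: no divisor's leading term divides it; move 2q to the remainder.
  leading term r³: no divisor's leading term divides it; move -⅝r³ to the remainder.
  leading term r: no divisor's leading term divides it; move ⅝r to the remainder.
  remainder 2q - ⅝r³ + ⅝r ≠ 0; add k_5 = 2q - ⅝r³ + ⅝r to the basis.

S(f_2,f_3): lcm = pr. S = 5/12r³ - 29/12r + 2.
  leading term r³: no divisor's leading term divides it; move 5/12r³ to the remainder.
  leading term r: no divisor's leading term divides it; move -29/12r to the remainder.
  leading term 1: no divisor's leading term divides it; move 2 to the remainder.
  remainder 5/12r³ - 29/12r + 2 ≠ 0; add k_6 = 5/12r³ - 29/12r + 2 to the basis.

S(f_1,k_4): lcm = pqr². S = 29/5pq + 3/2p - 3r².
  leading term pq: subtract (-29/10)·f_1 from 29/5pq + 3/2p - 3r² → -36/5p - 3r² + 87/5
  leading term p: subtract (-⅗)·f_2 from -36/5p - 3r² + 87/5 → 0
  remainder 0.

S(f_2,k_4): leading monomials are coprime, so the S-polynomial reduces to 0 (Buchberger's first criterion).
S(f_3,k_4): lcm = pqr². S = 29/5pq - 3/2pr² + 3/2p - 2qr.
  leading term pq: subtract (-29/10)·f_1 from 29/5pq - 3/2pr² + 3/2p - 2qr → -3/2pr² - 36/5p - 2qr + 87/5
  leading term pr²: subtract (-⅛r²)·f_2 from -3/2pr² - 36/5p - 2qr + 87/5 → -36/5p - 2qr + ⅝r⁴ - 29/8r² + 87/5
  leading term p: subtract (-⅗)·f_2 from -36/5p - 2qr + ⅝r⁴ - 29/8r² + 87/5 → -2qr + ⅝r⁴ - ⅝r²
  leading term qr: subtract (-r)·k_5 from -2qr + ⅝r⁴ - ⅝r² → 0
  remainder 0.

S(f_1,k_5): lcm = pq. S = 5/16pr³ - 5/16pr + 3/2p - 3.
  leading term pr³: subtract (5/192r³)·f_2 from 5/16pr³ - 5/16pr + 3/2p - 3 → -5/16pr + 3/2p - 25/192r⁵ + 145/192r³ - 3
  leading term pr: subtract (-5/192r)·f_2 from -5/16pr + 3/2p - 25/192r⁵ + 145/192r³ - 3 → 3/2p - 25/192r⁵ + 85/96r³ - 145/192r - 3
  leading term p: subtract (⅛)·f_2 from 3/2p - 25/192r⁵ + 85/96r³ - 145/192r - 3 → -25/192r⁵ + 85/96r³ - ⅝r² - 145/192r + ⅝
  leading term r⁵: subtract (-5/16r²)·k_6 from -25/192r⁵ + 85/96r³ - ⅝r² - 145/192r + ⅝ → 25/192r³ - 145/192r + ⅝
  leading term r³: subtract (5/16)·k_6 from 25/192r³ - 145/192r + ⅝ → 0
  remainder 0.

S(f_2,k_5): leading monomials are coprime, so the S-polynomial reduces to 0 (Buchberger's first criterion).
S(f_3,k_5): leading monomials are coprime, so the S-polynomial reduces to 0 (Buchberger's first criterion).
S(k_4,k_5): lcm = qr². S = -29/5q + 5/16r⁵ - 5/16r³ + 3/2r² - 3/2.
  leading term q: subtract (-29/10)·k_5 from -29/5q + 5/16r⁵ - 5/16r³ + 3/2r² - 3/2 → 5/16r⁵ - 17/8r³ + 3/2r² + 29/16r - 3/2
  leading term r⁵: subtract (¾r²)·k_6 from 5/16r⁵ - 17/8r³ + 3/2r² + 29/16r - 3/2 → -5/16r³ + 29/16r - 3/2
  leading term r³: subtract (-¾)·k_6 from -5/16r³ + 29/16r - 3/2 → 0
  remainder 0.

S(f_1,k_6): leading monomials are coprime, so the S-polynomial reduces to 0 (Buchberger's first criterion).
S(f_2,k_6): leading monomials are coprime, so the S-polynomial reduces to 0 (Buchberger's first criterion).
S(f_3,k_6): lcm = pr³. S = 29/5pr - 24/5p - 2r².
  leading term pr: subtract (29/60r)·f_2 from 29/5pr - 24/5p - 2r² → -24/5p - 29/12r³ - 2r² + 841/60r
  leading term p: subtract (-⅖)·f_2 from -24/5p - 29/12r³ - 2r² + 841/60r → -29/12r³ + 841/60r - 58/5
  leading term r³: subtract (-29/5)·k_6 from -29/12r³ + 841/60r - 58/5 → 0
  remainder 0.

S(k_4,k_6): lcm = qr³. S = -24/5q + 3/2r³ - 3/2r.
  leading term q: subtract (-12/5)·k_5 from -24/5q + 3/2r³ - 3/2r → 0
  remainder 0.

S(k_5,k_6): leading monomials are coprime, so the S-polynomial reduces to 0 (Buchberger's first criterion).
Every S-polynomial of the final basis reduces to 0, so we have a Gröbner basis.
Inter-reduce: drop elements whose leading term is divisible by another's, tail-reduce, and make monic.
Reduced Gröbner basis: {p + 5/12r² - 29/12, q - 3/2r + 3/2, r³ - 29/5r + 24/5}.
Label its elements g_1 = p + 5/12r² - 29/12, g_2 = q - 3/2r + 3/2, g_3 = r³ - 29/5r + 24/5.

Reduce h = 11qr - 2q - 33/2r² + 39/2r - 3 modulo G:
  leading term qr: subtract (11r)·g_2 from 11qr - 2q - 33/2r² + 39/2r - 3 → -2q + 3r - 3
  leading term q: subtract (-2)·g_2 from -2q + 3r - 3 → 0
  normal form = 0.
Since the normal form is 0, h ∈ I.

11qr - 2q - 33/2r² + 39/2r - 3 lies in I (it reduces to 0).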